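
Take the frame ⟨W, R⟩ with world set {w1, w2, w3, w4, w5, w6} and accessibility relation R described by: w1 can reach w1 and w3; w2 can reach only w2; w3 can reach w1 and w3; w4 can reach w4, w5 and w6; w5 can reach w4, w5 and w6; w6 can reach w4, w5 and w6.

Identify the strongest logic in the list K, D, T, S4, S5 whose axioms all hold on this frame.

S5

Serial (axiom D): yes — every world has a successor (e.g. w1 R w1).
Reflexive (axiom T): yes — every world is R-related to itself.
Transitive (axiom 4): yes — every two-step R-path is closed by a direct edge.
Euclidean (axiom 5): yes — any two successors of a common world are R-related.
So F validates K, D, T, S4, S5. The strongest is S5.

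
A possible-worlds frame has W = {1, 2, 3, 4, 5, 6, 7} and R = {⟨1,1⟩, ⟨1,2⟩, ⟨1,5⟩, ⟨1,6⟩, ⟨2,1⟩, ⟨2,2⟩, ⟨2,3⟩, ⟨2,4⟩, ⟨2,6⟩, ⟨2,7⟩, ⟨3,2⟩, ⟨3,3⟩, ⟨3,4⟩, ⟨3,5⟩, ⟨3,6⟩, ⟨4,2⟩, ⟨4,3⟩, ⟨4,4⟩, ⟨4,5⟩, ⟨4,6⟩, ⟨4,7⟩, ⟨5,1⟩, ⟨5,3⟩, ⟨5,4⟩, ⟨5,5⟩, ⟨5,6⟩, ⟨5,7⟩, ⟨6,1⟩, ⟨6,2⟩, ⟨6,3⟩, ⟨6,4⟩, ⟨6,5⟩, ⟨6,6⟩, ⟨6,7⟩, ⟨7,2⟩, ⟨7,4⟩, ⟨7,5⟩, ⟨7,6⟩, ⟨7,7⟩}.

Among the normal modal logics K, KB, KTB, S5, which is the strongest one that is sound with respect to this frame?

KTB

Symmetric (axiom B): yes — every pair in R has its reverse in R.
Reflexive (axiom T): yes — every world is R-related to itself.
Euclidean (axiom 5): no — 1 R 2 and 1 R 5, but not 2 R 5.
So F validates K, KB, KTB; S5 would additionally require R to be Euclidean. The strongest is KTB.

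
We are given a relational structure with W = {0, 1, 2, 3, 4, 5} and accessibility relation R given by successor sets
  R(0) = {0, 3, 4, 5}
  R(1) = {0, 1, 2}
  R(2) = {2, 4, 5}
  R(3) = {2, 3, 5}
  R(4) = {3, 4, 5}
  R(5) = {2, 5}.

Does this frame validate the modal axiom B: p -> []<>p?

No

By correspondence theory, B is valid on a frame iff R is symmetric.
Symmetric: no — 0 R 3 but not 3 R 0.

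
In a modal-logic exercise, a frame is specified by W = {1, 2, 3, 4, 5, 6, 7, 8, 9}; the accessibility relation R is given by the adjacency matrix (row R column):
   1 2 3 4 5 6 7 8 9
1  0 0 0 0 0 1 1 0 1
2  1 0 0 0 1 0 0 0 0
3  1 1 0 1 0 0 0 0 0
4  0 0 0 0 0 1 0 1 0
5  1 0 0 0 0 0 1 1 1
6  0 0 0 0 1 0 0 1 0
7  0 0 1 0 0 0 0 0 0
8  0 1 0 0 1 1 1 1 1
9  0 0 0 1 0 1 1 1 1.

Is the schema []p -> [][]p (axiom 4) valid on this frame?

No

The schema 4 characterises exactly the transitive frames.
Transitive: no — 1 R 6 and 6 R 5, but not 1 R 5.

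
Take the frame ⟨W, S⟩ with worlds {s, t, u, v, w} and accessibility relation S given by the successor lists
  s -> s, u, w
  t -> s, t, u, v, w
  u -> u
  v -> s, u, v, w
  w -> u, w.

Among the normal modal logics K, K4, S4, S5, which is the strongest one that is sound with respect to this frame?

S4

Transitive (axiom 4): yes — every two-step S-path is closed by a direct edge.
Reflexive (axiom T): yes — every world is S-related to itself.
Euclidean (axiom 5): no — s S u and s S w, but not u S w.
So F validates K, K4, S4; S5 would additionally require S to be Euclidean. The strongest is S4.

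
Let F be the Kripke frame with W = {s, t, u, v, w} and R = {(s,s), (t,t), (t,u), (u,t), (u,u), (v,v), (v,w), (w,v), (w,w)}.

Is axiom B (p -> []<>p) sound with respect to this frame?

Axiom B corresponds to the accessibility relation being symmetric.
Symmetric: yes — every pair in R has its reverse in R.

Yes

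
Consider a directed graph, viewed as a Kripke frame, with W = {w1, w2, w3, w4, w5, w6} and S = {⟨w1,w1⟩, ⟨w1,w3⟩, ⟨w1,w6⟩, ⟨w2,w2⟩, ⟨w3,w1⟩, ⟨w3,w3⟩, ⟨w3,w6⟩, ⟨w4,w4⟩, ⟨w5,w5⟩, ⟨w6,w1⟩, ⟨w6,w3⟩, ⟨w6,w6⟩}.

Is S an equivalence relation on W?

Reflexive: yes — every world is S-related to itself.
Symmetric: yes — every pair in S has its reverse in S.
Transitive: yes — every two-step S-path is closed by a direct edge.
So S is an equivalence relation.

Yes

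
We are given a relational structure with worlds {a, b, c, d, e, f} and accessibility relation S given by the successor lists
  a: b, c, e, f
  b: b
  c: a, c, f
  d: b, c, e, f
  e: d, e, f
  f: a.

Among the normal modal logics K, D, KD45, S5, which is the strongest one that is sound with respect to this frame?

Serial (axiom D): yes — every world has a successor (e.g. a S b).
Euclidean (axiom 5): no — a S b and a S c, but not b S c.
Transitive (axiom 4): no — a S e and e S d, but not a S d.
Reflexive (axiom T): no — a is not related to itself.
So F validates K, D; KD45 would additionally require S to be Euclidean and transitive. The strongest is D.

D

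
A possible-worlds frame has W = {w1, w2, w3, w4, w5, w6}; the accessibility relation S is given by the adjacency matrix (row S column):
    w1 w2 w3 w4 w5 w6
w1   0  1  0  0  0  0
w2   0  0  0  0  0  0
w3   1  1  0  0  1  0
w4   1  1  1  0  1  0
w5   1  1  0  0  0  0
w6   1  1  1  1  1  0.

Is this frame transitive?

Yes

Transitive: yes — every two-step S-path is closed by a direct edge.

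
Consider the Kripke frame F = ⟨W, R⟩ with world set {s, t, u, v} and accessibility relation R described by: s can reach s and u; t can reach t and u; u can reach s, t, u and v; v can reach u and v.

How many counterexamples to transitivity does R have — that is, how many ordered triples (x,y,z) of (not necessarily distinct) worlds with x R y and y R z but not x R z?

Enumerating: (s,u,t), (s,u,v), (t,u,s), (t,u,v), (v,u,s), (v,u,t).

6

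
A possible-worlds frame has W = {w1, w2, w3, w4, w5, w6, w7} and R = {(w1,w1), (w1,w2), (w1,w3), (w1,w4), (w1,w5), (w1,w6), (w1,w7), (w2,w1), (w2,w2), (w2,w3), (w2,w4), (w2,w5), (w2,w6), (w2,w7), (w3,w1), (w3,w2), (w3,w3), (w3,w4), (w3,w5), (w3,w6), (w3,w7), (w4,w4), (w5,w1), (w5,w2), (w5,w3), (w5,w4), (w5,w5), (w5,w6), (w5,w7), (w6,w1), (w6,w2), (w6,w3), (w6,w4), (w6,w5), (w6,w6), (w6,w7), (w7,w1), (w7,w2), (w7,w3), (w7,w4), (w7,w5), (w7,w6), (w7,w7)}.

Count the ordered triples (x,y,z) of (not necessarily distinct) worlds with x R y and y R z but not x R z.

0

R is transitive; there are no such tuples.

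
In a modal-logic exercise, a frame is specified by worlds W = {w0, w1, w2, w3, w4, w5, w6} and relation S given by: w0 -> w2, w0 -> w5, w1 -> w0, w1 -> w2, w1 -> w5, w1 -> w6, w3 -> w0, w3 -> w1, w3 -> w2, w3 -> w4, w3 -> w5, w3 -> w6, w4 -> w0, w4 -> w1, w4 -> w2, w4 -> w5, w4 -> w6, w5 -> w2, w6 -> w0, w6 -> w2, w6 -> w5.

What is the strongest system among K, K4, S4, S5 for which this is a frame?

Transitive (axiom 4): yes — every two-step S-path is closed by a direct edge.
Reflexive (axiom T): no — w0 is not related to itself.
Euclidean (axiom 5): no — w0 S w2 and w0 S w5, but not w2 S w5.
So F validates K, K4; S4 would additionally require S to be reflexive. The strongest is K4.

K4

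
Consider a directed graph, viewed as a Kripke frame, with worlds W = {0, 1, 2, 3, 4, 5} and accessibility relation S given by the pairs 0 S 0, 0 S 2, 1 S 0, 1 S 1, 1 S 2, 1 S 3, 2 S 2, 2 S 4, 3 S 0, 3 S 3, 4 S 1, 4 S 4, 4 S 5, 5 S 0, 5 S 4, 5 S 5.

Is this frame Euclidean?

Euclidean: no — 1 S 0 and 1 S 3, but not 0 S 3.

No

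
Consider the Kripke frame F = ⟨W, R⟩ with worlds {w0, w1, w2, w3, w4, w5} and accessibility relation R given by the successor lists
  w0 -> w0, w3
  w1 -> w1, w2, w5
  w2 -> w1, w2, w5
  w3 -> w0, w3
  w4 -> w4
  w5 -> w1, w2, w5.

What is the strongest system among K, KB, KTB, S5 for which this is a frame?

Symmetric (axiom B): yes — every pair in R has its reverse in R.
Reflexive (axiom T): yes — every world is R-related to itself.
Euclidean (axiom 5): yes — any two successors of a common world are R-related.
So F validates K, KB, KTB, S5. The strongest is S5.

S5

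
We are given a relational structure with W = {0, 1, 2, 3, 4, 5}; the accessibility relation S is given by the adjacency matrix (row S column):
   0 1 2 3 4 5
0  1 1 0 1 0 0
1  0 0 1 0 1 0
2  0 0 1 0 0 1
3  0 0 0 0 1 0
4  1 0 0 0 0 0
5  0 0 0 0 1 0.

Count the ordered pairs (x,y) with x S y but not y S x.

Enumerating: (0,1), (0,3), (1,2), (1,4), (2,5), (3,4), (4,0), (5,4).

8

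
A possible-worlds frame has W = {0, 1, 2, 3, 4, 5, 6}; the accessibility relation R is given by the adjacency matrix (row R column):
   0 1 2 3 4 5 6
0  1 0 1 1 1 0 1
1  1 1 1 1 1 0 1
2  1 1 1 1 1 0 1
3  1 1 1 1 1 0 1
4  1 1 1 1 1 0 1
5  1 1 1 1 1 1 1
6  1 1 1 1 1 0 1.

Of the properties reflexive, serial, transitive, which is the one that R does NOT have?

transitive

Reflexive: yes — every world is R-related to itself.
Serial: yes — every world has a successor (e.g. 0 R 0).
Transitive: no — 0 R 2 and 2 R 1, but not 0 R 1.
Only transitive fails.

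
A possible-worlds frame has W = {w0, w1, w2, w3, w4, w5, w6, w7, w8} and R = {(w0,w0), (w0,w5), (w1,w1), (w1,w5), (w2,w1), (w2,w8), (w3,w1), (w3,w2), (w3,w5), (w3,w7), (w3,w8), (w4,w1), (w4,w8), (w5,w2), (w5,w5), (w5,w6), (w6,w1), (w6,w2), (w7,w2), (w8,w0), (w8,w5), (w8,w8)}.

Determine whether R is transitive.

No

Transitive: no — w0 R w5 and w5 R w2, but not w0 R w2.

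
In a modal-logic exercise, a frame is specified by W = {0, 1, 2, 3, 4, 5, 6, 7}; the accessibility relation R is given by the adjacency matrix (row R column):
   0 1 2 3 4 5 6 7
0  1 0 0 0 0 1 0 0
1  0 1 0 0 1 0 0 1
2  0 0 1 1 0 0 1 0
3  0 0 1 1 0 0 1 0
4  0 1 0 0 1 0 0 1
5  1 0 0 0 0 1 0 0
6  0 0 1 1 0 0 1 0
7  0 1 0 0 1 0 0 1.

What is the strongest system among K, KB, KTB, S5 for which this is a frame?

S5

Symmetric (axiom B): yes — every pair in R has its reverse in R.
Reflexive (axiom T): yes — every world is R-related to itself.
Euclidean (axiom 5): yes — any two successors of a common world are R-related.
So F validates K, KB, KTB, S5. The strongest is S5.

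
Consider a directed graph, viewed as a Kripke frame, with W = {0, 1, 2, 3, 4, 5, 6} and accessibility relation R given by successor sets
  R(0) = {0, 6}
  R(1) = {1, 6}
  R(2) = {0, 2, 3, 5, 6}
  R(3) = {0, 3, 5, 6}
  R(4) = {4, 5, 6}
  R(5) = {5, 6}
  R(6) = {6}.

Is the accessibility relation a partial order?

Reflexive: yes — every world is R-related to itself.
Transitive: yes — every two-step R-path is closed by a direct edge.
Antisymmetric: yes — no distinct pair is related both ways.
So R is a partial order.

Yes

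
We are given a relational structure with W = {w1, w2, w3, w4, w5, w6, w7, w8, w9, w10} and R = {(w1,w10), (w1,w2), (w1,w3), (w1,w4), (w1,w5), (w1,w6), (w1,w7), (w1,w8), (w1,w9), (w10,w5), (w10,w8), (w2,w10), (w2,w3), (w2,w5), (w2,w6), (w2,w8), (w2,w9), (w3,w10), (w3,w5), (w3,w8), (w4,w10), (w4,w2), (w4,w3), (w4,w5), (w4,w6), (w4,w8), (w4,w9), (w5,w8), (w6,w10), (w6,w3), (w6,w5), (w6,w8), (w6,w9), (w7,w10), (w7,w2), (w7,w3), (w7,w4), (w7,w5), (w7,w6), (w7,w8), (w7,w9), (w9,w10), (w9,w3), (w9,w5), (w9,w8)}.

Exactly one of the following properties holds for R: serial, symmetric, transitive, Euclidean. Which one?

transitive

Serial: no — w8 has no R-successor.
Symmetric: no — w1 R w10 but not w10 R w1.
Transitive: yes — every two-step R-path is closed by a direct edge.
Euclidean: no — w1 R w10 and w1 R w2, but not w10 R w2.
Only transitive holds.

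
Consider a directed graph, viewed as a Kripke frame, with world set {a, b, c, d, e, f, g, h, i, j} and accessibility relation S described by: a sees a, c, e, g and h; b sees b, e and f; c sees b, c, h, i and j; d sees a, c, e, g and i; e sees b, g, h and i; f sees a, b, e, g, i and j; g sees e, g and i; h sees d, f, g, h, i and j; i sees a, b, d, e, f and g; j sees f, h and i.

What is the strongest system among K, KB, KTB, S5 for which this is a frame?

K

Symmetric (axiom B): no — a S c but not c S a.
Reflexive (axiom T): no — d is not related to itself.
Euclidean (axiom 5): no — a S c and a S e, but not c S e.
So F validates K; KB would additionally require S to be symmetric. The strongest is K.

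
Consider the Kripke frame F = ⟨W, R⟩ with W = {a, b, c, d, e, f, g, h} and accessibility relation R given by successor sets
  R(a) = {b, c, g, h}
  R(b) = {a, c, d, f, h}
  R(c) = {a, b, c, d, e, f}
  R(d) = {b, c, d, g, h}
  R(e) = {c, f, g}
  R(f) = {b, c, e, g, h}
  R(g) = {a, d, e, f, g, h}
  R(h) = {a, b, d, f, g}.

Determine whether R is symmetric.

Yes

Symmetric: yes — every pair in R has its reverse in R.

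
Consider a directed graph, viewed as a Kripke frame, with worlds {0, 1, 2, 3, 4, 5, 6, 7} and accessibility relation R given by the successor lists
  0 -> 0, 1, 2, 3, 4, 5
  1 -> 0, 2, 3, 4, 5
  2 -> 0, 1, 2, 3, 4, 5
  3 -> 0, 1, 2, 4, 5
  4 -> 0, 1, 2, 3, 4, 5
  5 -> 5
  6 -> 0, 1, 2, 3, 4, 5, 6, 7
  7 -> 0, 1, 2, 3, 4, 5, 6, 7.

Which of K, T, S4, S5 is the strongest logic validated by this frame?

Reflexive (axiom T): no — 1 is not related to itself.
Transitive (axiom 4): no — 1 R 0 and 0 R 1, but not 1 R 1.
Euclidean (axiom 5): no — 0 R 5 and 0 R 1, but not 5 R 1.
So F validates K; T would additionally require R to be reflexive. The strongest is K.

K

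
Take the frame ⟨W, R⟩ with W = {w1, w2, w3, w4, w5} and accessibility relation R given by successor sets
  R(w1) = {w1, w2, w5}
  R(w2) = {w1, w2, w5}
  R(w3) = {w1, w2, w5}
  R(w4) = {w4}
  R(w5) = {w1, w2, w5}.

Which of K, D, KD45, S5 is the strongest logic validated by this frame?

Serial (axiom D): yes — every world has a successor (e.g. w1 R w1).
Euclidean (axiom 5): yes — any two successors of a common world are R-related.
Transitive (axiom 4): yes — every two-step R-path is closed by a direct edge.
Reflexive (axiom T): no — w3 is not related to itself.
So F validates K, D, KD45; S5 would additionally require R to be reflexive. The strongest is KD45.

KD45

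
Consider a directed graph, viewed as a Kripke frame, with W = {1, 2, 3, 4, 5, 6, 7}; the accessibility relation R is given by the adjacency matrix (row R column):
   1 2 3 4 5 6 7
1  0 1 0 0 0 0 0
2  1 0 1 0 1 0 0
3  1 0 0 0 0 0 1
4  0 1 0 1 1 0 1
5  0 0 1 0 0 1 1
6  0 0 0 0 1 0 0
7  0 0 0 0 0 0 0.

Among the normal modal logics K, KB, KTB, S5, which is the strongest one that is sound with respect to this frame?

K

Symmetric (axiom B): no — 2 R 3 but not 3 R 2.
Reflexive (axiom T): no — 1 is not related to itself.
Euclidean (axiom 5): no — 2 R 1 and 2 R 3, but not 1 R 3.
So F validates K; KB would additionally require R to be symmetric. The strongest is K.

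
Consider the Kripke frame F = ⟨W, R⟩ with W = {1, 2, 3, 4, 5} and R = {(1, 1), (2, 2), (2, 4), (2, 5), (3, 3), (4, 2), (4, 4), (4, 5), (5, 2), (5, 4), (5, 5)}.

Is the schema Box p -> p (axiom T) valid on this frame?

Axiom T corresponds to the accessibility relation being reflexive.
Reflexive: yes — every world is R-related to itself.

Yes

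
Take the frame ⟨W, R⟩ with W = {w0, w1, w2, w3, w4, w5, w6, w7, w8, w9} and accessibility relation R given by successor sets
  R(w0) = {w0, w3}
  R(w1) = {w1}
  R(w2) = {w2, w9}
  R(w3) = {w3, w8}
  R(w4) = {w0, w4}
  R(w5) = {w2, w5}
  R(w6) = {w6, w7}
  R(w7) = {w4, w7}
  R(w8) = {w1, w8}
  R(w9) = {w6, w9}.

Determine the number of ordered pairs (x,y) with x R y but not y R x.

9

Enumerating: (w0,w3), (w2,w9), (w3,w8), (w4,w0), (w5,w2), (w6,w7), (w7,w4), (w8,w1), (w9,w6).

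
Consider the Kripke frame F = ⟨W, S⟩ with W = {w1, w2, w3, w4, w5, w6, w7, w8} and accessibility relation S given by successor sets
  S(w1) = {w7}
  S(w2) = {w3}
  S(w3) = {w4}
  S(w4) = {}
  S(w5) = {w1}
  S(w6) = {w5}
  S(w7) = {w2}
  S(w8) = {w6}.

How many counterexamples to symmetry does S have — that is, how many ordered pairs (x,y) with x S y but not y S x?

7

Enumerating: (w1,w7), (w2,w3), (w3,w4), (w5,w1), (w6,w5), (w7,w2), (w8,w6).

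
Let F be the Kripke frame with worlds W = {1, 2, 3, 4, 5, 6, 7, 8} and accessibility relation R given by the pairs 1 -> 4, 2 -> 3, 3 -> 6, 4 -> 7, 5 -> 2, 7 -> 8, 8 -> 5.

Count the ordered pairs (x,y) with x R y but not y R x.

7

Enumerating: (1,4), (2,3), (3,6), (4,7), (5,2), (7,8), (8,5).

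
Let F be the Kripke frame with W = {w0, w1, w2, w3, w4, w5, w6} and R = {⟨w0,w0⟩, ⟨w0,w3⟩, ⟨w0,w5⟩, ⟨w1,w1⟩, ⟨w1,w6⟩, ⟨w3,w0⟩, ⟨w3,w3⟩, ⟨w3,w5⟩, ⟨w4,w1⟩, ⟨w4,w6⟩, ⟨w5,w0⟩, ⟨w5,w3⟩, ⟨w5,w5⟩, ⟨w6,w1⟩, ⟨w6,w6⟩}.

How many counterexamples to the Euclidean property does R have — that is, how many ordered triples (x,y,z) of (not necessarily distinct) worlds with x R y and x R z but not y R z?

0

R is Euclidean; there are no such tuples.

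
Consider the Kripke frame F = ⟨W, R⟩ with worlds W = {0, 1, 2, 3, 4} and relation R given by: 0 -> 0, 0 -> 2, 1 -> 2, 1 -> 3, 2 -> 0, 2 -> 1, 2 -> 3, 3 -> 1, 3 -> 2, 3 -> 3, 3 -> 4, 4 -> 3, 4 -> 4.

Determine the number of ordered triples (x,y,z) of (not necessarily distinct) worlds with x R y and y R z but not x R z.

Enumerating: (0,2,1), (0,2,3), (1,2,0), (1,2,1), (1,3,1), (1,3,4), (2,0,2), (2,1,2), (2,3,2), (2,3,4), (3,2,0), (4,3,1), (4,3,2).

13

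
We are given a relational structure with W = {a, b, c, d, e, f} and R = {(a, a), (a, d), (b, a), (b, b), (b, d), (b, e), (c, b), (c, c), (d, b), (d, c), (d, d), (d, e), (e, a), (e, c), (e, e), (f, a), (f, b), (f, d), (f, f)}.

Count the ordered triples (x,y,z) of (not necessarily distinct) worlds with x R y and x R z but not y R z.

Enumerating: (a,d,a), (b,a,b), (b,a,e), (b,d,a), (b,e,b), (b,e,d), (c,b,c), (d,b,c), (d,c,d), (d,c,e), (d,e,b), (d,e,d), … and 9 more.
Total: 21.

21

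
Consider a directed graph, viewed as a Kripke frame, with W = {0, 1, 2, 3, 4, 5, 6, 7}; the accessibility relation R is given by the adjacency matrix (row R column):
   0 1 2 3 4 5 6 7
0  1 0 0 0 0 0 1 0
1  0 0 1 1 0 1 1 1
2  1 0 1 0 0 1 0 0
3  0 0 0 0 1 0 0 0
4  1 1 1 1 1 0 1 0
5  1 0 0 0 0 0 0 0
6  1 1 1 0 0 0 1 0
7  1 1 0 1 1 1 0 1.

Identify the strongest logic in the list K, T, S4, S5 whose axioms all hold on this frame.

K

Reflexive (axiom T): no — 1 is not related to itself.
Transitive (axiom 4): no — 0 R 6 and 6 R 1, but not 0 R 1.
Euclidean (axiom 5): no — 1 R 2 and 1 R 3, but not 2 R 3.
So F validates K; T would additionally require R to be reflexive. The strongest is K.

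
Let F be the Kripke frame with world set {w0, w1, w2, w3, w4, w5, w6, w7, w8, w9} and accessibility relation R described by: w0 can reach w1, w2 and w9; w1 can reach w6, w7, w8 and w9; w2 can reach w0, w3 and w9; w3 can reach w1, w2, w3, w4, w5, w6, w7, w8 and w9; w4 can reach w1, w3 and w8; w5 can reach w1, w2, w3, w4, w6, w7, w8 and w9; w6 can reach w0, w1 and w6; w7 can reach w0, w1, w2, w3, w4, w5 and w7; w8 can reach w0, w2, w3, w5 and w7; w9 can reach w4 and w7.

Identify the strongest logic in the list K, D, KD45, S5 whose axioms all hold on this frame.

D

Serial (axiom D): yes — every world has a successor (e.g. w0 R w1).
Euclidean (axiom 5): no — w0 R w1 and w0 R w2, but not w1 R w2.
Transitive (axiom 4): no — w0 R w1 and w1 R w6, but not w0 R w6.
Reflexive (axiom T): no — w0 is not related to itself.
So F validates K, D; KD45 would additionally require R to be Euclidean and transitive. The strongest is D.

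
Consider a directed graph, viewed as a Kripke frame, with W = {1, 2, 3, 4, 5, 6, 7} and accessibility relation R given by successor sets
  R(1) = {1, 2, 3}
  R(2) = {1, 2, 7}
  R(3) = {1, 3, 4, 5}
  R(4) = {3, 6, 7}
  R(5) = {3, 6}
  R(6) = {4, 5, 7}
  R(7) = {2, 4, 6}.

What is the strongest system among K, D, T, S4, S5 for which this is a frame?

Serial (axiom D): yes — every world has a successor (e.g. 1 R 1).
Reflexive (axiom T): no — 4 is not related to itself.
Transitive (axiom 4): no — 1 R 2 and 2 R 7, but not 1 R 7.
Euclidean (axiom 5): no — 1 R 2 and 1 R 3, but not 2 R 3.
So F validates K, D; T would additionally require R to be reflexive. The strongest is D.

D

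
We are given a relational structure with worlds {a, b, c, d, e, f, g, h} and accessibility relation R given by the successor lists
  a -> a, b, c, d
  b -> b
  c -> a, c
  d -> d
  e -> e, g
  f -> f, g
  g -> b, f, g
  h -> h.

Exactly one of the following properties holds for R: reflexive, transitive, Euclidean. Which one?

reflexive

Reflexive: yes — every world is R-related to itself.
Transitive: no — c R a and a R b, but not c R b.
Euclidean: no — a R b and a R c, but not b R c.
Only reflexive holds.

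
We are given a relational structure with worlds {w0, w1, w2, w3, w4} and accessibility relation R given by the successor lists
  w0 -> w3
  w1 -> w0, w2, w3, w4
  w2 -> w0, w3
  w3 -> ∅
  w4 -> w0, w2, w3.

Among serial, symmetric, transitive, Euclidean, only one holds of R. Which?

transitive

Serial: no — w3 has no R-successor.
Symmetric: no — w0 R w3 but not w3 R w0.
Transitive: yes — every two-step R-path is closed by a direct edge.
Euclidean: no — w1 R w0 and w1 R w2, but not w0 R w2.
Only transitive holds.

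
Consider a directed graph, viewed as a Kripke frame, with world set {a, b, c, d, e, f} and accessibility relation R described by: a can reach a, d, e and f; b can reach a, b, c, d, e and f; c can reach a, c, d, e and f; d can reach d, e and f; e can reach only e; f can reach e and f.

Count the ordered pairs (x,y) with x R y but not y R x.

Enumerating: (a,d), (a,e), (a,f), (b,a), (b,c), (b,d), (b,e), (b,f), (c,a), (c,d), (c,e), (c,f), (d,e), (d,f), (f,e).

15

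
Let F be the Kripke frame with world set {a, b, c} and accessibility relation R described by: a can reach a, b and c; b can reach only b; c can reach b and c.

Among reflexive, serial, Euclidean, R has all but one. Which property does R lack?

Reflexive: yes — every world is R-related to itself.
Serial: yes — every world has a successor (e.g. a R a).
Euclidean: no — a R b and a R c, but not b R c.
Only Euclidean fails.

Euclidean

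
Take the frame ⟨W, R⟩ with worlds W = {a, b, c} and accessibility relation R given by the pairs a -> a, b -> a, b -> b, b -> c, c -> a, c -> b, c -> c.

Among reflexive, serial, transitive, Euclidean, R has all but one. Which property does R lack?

Euclidean

Reflexive: yes — every world is R-related to itself.
Serial: yes — every world has a successor (e.g. a R a).
Transitive: yes — every two-step R-path is closed by a direct edge.
Euclidean: no — b R a and b R c, but not a R c.
Only Euclidean fails.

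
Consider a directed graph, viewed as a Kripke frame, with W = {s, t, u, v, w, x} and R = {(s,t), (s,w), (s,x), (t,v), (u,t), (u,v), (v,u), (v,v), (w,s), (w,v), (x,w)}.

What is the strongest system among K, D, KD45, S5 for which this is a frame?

Serial (axiom D): yes — every world has a successor (e.g. s R t).
Euclidean (axiom 5): no — s R t and s R w, but not t R w.
Transitive (axiom 4): no — s R t and t R v, but not s R v.
Reflexive (axiom T): no — s is not related to itself.
So F validates K, D; KD45 would additionally require R to be Euclidean and transitive. The strongest is D.

D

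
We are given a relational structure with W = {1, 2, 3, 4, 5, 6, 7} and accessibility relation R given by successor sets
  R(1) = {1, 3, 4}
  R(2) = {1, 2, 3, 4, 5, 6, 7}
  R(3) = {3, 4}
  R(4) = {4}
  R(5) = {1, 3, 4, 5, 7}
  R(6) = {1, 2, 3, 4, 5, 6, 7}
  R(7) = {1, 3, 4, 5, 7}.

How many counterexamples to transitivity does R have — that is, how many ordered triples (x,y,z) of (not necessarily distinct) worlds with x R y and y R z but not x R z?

0

R is transitive; there are no such tuples.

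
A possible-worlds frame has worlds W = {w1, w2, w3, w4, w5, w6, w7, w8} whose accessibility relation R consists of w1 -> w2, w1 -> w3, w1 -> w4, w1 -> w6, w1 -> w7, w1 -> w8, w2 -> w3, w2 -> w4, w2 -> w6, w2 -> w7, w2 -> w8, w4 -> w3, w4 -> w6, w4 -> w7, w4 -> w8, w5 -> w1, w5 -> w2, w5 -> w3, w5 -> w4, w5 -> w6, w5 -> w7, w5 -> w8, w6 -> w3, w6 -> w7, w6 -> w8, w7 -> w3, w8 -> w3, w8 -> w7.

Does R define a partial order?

Reflexive: no — w1 is not related to itself.
Transitive: yes — every two-step R-path is closed by a direct edge.
Antisymmetric: yes — no distinct pair is related both ways.
So R is not a partial order.

No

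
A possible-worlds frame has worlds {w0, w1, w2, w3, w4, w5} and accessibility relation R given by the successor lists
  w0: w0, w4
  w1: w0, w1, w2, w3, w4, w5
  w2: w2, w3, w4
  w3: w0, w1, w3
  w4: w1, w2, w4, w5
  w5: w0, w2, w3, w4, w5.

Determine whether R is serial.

Yes

Serial: yes — every world has a successor (e.g. w0 R w0).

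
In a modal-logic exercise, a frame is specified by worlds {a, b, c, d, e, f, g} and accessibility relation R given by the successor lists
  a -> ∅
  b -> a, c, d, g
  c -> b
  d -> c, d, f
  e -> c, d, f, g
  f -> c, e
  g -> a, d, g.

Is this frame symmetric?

No

Symmetric: no — b R a but not a R b.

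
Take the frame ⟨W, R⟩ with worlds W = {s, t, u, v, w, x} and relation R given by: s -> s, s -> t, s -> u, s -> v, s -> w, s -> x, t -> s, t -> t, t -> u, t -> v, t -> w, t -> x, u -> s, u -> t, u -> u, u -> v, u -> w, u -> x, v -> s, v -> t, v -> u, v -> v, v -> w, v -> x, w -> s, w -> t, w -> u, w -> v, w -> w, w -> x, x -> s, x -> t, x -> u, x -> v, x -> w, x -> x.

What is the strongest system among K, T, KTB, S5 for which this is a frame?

Reflexive (axiom T): yes — every world is R-related to itself.
Symmetric (axiom B): yes — every pair in R has its reverse in R.
Euclidean (axiom 5): yes — any two successors of a common world are R-related.
So F validates K, T, KTB, S5. The strongest is S5.

S5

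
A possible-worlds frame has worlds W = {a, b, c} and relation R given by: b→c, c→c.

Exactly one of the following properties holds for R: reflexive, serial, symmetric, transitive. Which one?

transitive

Reflexive: no — a is not related to itself.
Serial: no — a has no R-successor.
Symmetric: no — b R c but not c R b.
Transitive: yes — every two-step R-path is closed by a direct edge.
Only transitive holds.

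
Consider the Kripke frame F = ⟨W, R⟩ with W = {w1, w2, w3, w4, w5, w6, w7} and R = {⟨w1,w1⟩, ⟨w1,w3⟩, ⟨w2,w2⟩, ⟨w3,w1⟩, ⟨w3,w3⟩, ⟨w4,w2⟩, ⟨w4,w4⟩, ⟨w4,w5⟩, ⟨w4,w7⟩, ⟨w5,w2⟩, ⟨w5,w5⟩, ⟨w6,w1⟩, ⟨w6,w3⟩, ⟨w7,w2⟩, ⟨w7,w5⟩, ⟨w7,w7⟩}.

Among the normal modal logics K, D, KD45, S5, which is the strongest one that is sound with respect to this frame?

Serial (axiom D): yes — every world has a successor (e.g. w1 R w1).
Euclidean (axiom 5): no — w4 R w2 and w4 R w5, but not w2 R w5.
Transitive (axiom 4): yes — every two-step R-path is closed by a direct edge.
Reflexive (axiom T): no — w6 is not related to itself.
So F validates K, D; KD45 would additionally require R to be Euclidean. The strongest is D.

D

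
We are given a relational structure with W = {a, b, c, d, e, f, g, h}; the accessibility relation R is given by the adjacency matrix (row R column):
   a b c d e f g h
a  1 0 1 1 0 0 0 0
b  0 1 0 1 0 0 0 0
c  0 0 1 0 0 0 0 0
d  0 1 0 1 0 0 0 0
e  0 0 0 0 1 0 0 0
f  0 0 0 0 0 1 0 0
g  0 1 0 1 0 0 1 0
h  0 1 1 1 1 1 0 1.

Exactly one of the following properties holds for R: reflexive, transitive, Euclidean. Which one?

reflexive

Reflexive: yes — every world is R-related to itself.
Transitive: no — a R d and d R b, but not a R b.
Euclidean: no — a R c and a R d, but not c R d.
Only reflexive holds.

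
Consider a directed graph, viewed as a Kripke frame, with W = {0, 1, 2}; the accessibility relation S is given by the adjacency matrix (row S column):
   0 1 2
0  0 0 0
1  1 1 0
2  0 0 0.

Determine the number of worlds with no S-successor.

2

Enumerating: 0, 2.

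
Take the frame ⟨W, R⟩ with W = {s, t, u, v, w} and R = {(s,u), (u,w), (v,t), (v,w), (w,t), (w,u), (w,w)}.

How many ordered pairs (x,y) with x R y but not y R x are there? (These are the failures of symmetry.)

Enumerating: (s,u), (v,t), (v,w), (w,t).

4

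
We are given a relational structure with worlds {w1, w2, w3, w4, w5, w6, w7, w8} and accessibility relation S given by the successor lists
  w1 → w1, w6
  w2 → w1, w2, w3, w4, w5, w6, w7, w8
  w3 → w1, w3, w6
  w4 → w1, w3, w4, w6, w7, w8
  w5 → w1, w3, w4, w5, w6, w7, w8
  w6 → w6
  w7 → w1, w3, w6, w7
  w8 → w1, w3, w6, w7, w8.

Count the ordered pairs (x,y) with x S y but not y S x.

28

Enumerating: (w1,w6), (w2,w1), (w2,w3), (w2,w4), (w2,w5), (w2,w6), (w2,w7), (w2,w8), (w3,w1), (w3,w6), (w4,w1), (w4,w3), … and 16 more.
Total: 28.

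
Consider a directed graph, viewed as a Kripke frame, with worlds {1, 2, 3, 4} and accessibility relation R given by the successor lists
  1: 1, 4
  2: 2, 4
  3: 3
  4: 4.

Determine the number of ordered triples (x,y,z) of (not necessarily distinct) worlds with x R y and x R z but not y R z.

Enumerating: (1,4,1), (2,4,2).

2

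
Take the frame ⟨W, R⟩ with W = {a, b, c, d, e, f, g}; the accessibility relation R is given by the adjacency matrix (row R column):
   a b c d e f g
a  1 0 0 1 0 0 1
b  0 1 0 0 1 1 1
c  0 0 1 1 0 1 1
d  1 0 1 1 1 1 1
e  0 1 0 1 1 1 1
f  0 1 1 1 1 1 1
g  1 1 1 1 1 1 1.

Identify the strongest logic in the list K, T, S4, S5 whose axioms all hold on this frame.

Reflexive (axiom T): yes — every world is R-related to itself.
Transitive (axiom 4): no — a R d and d R c, but not a R c.
Euclidean (axiom 5): no — d R a and d R c, but not a R c.
So F validates K, T; S4 would additionally require R to be transitive. The strongest is T.

T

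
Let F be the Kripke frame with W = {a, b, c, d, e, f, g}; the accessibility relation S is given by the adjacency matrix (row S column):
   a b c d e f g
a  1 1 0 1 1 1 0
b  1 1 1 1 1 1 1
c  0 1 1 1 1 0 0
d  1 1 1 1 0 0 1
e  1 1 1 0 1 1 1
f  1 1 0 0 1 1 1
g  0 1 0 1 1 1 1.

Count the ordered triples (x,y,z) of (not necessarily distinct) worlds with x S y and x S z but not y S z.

Enumerating: (a,d,e), (a,d,f), (a,e,d), (a,f,d), (b,a,c), (b,a,g), (b,c,a), (b,c,f), (b,c,g), (b,d,e), (b,d,f), (b,e,d), … and 26 more.
Total: 38.

38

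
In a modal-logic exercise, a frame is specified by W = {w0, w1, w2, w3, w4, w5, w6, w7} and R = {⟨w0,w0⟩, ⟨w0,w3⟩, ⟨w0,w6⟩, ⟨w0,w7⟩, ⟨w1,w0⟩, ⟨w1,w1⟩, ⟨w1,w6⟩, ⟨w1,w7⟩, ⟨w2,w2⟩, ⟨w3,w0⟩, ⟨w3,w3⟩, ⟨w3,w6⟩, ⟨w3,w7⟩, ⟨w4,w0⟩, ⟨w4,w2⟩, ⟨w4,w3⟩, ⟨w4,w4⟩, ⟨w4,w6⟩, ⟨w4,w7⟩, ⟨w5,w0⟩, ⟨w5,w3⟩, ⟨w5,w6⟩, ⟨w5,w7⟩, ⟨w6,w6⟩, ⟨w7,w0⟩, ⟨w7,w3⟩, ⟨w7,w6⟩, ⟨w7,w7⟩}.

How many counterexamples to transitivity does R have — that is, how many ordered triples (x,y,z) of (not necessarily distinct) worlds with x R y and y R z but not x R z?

2

Enumerating: (w1,w0,w3), (w1,w7,w3).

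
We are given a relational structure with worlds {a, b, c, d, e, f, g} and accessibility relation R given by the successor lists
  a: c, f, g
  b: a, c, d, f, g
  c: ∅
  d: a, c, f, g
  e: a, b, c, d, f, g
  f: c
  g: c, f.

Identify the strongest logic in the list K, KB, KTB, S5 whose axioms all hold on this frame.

K

Symmetric (axiom B): no — a R c but not c R a.
Reflexive (axiom T): no — a is not related to itself.
Euclidean (axiom 5): no — a R c and a R f, but not c R f.
So F validates K; KB would additionally require R to be symmetric. The strongest is K.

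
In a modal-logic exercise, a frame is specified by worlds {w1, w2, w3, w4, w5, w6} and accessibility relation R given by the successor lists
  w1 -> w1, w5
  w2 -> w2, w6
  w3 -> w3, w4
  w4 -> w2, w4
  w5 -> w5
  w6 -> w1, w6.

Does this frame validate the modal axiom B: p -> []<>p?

By correspondence theory, B is valid on a frame iff R is symmetric.
Symmetric: no — w1 R w5 but not w5 R w1.

No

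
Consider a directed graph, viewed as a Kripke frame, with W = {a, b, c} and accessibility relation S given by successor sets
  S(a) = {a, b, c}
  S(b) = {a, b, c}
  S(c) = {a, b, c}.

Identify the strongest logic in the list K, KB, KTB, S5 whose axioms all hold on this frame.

S5

Symmetric (axiom B): yes — every pair in S has its reverse in S.
Reflexive (axiom T): yes — every world is S-related to itself.
Euclidean (axiom 5): yes — any two successors of a common world are S-related.
So F validates K, KB, KTB, S5. The strongest is S5.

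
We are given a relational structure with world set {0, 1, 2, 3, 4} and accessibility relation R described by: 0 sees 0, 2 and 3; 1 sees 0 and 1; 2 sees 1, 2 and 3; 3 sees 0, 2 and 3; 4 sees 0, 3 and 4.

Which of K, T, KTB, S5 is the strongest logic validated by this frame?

Reflexive (axiom T): yes — every world is R-related to itself.
Symmetric (axiom B): no — 0 R 2 but not 2 R 0.
Euclidean (axiom 5): no — 2 R 1 and 2 R 3, but not 1 R 3.
So F validates K, T; KTB would additionally require R to be symmetric. The strongest is T.

T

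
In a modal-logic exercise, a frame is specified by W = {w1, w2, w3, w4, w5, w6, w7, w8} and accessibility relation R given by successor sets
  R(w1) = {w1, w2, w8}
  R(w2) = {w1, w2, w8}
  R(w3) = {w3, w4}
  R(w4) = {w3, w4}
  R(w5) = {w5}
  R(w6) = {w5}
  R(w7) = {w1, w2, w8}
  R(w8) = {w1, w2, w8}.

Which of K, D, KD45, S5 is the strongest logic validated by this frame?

Serial (axiom D): yes — every world has a successor (e.g. w1 R w1).
Euclidean (axiom 5): yes — any two successors of a common world are R-related.
Transitive (axiom 4): yes — every two-step R-path is closed by a direct edge.
Reflexive (axiom T): no — w6 is not related to itself.
So F validates K, D, KD45; S5 would additionally require R to be reflexive. The strongest is KD45.

KD45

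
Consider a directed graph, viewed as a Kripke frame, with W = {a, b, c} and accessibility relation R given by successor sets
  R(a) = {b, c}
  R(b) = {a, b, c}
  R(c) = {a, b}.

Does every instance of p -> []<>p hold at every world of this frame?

The schema B characterises exactly the symmetric frames.
Symmetric: yes — every pair in R has its reverse in R.

Yes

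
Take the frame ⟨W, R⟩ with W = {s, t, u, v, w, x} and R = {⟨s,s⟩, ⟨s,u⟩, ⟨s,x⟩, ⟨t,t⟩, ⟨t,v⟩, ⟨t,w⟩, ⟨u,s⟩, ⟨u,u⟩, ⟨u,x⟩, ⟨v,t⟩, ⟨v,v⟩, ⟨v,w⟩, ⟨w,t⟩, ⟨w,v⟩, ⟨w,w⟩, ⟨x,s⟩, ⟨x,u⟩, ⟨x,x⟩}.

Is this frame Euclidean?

Euclidean: yes — any two successors of a common world are R-related.

Yes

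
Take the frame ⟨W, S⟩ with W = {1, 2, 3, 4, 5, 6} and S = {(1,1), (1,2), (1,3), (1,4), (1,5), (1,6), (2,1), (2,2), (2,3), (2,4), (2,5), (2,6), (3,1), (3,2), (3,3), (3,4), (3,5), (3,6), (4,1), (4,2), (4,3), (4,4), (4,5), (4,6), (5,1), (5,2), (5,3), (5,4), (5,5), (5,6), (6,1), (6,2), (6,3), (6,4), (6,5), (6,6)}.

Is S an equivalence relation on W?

Reflexive: yes — every world is S-related to itself.
Symmetric: yes — every pair in S has its reverse in S.
Transitive: yes — every two-step S-path is closed by a direct edge.
So S is an equivalence relation.

Yes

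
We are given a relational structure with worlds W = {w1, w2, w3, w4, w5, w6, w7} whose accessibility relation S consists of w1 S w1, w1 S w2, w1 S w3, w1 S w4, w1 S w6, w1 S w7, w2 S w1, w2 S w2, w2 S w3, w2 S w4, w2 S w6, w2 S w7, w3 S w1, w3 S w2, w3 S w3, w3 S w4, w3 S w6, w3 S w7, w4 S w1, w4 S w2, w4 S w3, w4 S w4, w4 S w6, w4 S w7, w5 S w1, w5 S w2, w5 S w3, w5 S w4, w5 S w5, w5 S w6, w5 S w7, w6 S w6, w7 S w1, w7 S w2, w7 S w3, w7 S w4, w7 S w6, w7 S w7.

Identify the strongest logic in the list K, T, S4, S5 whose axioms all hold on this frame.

S4

Reflexive (axiom T): yes — every world is S-related to itself.
Transitive (axiom 4): yes — every two-step S-path is closed by a direct edge.
Euclidean (axiom 5): no — w1 S w6 and w1 S w2, but not w6 S w2.
So F validates K, T, S4; S5 would additionally require S to be Euclidean. The strongest is S4.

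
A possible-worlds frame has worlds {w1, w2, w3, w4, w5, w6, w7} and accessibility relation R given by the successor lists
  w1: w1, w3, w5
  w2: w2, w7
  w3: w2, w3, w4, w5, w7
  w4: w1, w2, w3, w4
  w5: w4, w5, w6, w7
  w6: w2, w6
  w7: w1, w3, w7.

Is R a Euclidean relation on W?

No

Euclidean: no — w1 R w5 and w1 R w3, but not w5 R w3.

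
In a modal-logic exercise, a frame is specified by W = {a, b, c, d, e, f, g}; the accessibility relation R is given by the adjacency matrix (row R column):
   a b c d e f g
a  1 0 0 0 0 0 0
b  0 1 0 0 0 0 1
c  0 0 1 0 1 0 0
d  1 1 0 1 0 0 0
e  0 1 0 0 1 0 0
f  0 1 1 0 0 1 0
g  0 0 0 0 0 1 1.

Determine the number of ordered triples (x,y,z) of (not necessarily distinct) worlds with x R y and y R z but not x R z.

8

Enumerating: (b,g,f), (c,e,b), (d,b,g), (e,b,g), (f,b,g), (f,c,e), (g,f,b), (g,f,c).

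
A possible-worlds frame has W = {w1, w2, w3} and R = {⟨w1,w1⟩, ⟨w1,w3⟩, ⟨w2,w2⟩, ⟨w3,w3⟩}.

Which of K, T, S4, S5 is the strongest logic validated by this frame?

S4

Reflexive (axiom T): yes — every world is R-related to itself.
Transitive (axiom 4): yes — every two-step R-path is closed by a direct edge.
Euclidean (axiom 5): no — w1 R w3 and w1 R w1, but not w3 R w1.
So F validates K, T, S4; S5 would additionally require R to be Euclidean. The strongest is S4.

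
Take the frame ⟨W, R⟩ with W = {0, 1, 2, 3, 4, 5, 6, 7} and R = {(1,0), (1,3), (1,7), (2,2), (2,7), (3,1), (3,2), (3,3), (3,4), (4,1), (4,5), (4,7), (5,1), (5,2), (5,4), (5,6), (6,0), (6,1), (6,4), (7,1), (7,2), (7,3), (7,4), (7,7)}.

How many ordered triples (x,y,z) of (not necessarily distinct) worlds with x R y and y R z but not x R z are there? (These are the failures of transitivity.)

Enumerating: (1,3,1), (1,3,2), (1,3,4), (1,7,1), (1,7,2), (1,7,4), (2,7,1), (2,7,3), (2,7,4), (3,1,0), (3,1,7), (3,2,7), … and 23 more.
Total: 35.

35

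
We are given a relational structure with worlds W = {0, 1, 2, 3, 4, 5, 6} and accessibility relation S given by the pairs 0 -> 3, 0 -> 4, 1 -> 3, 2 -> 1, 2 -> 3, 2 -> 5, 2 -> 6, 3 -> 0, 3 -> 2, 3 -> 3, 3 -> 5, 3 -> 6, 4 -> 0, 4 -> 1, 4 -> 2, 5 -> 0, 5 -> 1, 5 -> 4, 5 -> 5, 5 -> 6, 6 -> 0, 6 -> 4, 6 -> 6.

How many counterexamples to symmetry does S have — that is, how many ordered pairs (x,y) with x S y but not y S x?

14

Enumerating: (1,3), (2,1), (2,5), (2,6), (3,5), (3,6), (4,1), (4,2), (5,0), (5,1), (5,4), (5,6), (6,0), (6,4).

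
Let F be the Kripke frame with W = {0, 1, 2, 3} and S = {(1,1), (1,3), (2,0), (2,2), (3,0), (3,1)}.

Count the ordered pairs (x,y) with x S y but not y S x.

2

Enumerating: (2,0), (3,0).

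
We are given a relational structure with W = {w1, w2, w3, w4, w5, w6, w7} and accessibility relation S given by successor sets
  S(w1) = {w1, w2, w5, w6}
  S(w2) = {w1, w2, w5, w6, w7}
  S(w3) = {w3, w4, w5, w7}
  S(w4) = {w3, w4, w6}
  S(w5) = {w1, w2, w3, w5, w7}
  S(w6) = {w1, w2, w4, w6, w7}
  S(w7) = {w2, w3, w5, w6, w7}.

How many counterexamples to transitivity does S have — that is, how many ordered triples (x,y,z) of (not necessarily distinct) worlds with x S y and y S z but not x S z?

Enumerating: (w1,w2,w7), (w1,w5,w3), (w1,w5,w7), (w1,w6,w4), (w1,w6,w7), (w2,w5,w3), (w2,w6,w4), (w2,w7,w3), (w3,w4,w6), (w3,w5,w1), (w3,w5,w2), (w3,w7,w2), … and 20 more.
Total: 32.

32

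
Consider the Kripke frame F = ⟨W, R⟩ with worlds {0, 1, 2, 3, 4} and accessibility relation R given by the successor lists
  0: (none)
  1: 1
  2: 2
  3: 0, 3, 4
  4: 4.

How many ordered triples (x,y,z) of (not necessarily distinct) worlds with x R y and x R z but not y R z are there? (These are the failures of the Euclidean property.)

Enumerating: (3,0,0), (3,0,3), (3,0,4), (3,4,0), (3,4,3).

5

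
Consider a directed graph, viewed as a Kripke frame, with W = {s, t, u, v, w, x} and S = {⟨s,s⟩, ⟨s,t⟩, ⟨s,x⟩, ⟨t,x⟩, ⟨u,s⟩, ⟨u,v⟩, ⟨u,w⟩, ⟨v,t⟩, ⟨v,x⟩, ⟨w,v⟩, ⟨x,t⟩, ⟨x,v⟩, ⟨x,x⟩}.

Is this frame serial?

Serial: yes — every world has a successor (e.g. s S s).

Yes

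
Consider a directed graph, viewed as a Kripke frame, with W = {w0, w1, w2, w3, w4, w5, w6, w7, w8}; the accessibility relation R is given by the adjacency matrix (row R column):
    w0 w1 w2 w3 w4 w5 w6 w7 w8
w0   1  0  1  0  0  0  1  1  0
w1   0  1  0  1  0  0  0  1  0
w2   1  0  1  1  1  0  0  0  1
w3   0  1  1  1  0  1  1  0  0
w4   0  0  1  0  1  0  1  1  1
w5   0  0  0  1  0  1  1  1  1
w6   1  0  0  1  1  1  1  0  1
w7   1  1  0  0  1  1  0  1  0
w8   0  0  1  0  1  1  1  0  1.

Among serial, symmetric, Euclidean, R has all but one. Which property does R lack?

Euclidean

Serial: yes — every world has a successor (e.g. w0 R w0).
Symmetric: yes — every pair in R has its reverse in R.
Euclidean: no — w0 R w2 and w0 R w6, but not w2 R w6.
Only Euclidean fails.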